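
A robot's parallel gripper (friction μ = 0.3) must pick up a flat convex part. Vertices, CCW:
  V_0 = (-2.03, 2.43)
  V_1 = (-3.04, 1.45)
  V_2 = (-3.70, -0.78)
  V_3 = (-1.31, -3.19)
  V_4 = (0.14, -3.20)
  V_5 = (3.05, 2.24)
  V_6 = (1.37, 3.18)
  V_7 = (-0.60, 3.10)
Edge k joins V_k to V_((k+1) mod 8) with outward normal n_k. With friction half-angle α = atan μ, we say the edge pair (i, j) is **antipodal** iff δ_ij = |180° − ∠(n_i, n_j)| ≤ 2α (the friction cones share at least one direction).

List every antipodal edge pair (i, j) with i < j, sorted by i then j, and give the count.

α = atan 0.3 = 16.70°;  2α = 33.40°
n_0 = (-0.6964, +0.7177)
n_1 = (-0.9589, +0.2838)
n_2 = (-0.7100, -0.7042)
n_3 = (-0.0069, -1.0000)
n_4 = (+0.8818, -0.4717)
n_5 = (+0.4883, +0.8727)
n_6 = (-0.0406, +0.9992)
n_7 = (-0.4243, +0.9055)
  (0,1): δ = 150.62°  ·
  (0,2): δ = 89.38°  ·
  (0,3): δ = 44.53°  ·
  (0,4): δ = 17.72°  ✓
  (0,5): δ = 106.64°  ·
  (0,6): δ = 138.19°  ·
  (0,7): δ = 160.97°  ·
  (1,2): δ = 118.75°  ·
  (1,3): δ = 73.91°  ·
  (1,4): δ = 11.66°  ✓
  (1,5): δ = 77.26°  ·
  (1,6): δ = 108.81°  ·
  (1,7): δ = 131.59°  ·
  (2,3): δ = 135.16°  ·
  (2,4): δ = 72.90°  ·
  (2,5): δ = 16.01°  ✓
  (2,6): δ = 47.56°  ·
  (2,7): δ = 70.34°  ·
  (3,4): δ = 117.75°  ·
  (3,5): δ = 28.83°  ✓
  (3,6): δ = 2.72°  ✓
  (3,7): δ = 25.50°  ✓
  (4,5): δ = 91.08°  ·
  (4,6): δ = 59.53°  ·
  (4,7): δ = 36.75°  ·
  (5,6): δ = 148.45°  ·
  (5,7): δ = 125.67°  ·
  (6,7): δ = 157.22°  ·
antipodal pairs: 6

count = 6; pairs: (0,4), (1,4), (2,5), (3,5), (3,6), (3,7)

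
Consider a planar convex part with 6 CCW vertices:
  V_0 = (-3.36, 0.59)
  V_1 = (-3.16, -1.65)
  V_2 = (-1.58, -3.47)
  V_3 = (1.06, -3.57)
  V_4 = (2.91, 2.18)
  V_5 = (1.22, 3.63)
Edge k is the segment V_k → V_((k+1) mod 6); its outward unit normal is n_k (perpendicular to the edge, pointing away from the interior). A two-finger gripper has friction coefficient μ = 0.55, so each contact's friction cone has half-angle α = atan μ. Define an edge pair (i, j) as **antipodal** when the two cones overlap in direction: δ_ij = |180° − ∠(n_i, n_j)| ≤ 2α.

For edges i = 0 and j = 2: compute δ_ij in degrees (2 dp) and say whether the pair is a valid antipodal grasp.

α = atan 0.55 = 28.81°;  2α = 57.62°
edge 0: e_0 = (+0.20, -2.24);  n_0 = (-0.9960, -0.0889)
edge 2: e_2 = (+2.64, -0.10);  n_2 = (-0.0379, -0.9993)
∠(n_0, n_2) = 82.73°
δ = |180° − 82.73°| = 97.27°
97.27° > 2α = 57.62°  →  invalid

δ = 97.27°, invalid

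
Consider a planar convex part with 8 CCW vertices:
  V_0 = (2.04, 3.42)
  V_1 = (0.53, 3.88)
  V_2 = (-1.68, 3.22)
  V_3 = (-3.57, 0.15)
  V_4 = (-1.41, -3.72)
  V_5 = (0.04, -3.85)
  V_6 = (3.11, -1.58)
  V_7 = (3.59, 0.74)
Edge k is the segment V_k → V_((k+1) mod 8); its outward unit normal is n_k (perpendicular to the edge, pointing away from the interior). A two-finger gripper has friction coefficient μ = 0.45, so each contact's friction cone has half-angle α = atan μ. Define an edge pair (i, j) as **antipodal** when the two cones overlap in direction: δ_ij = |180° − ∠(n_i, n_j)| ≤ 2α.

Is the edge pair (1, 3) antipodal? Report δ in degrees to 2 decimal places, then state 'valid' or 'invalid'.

α = atan 0.45 = 24.23°;  2α = 48.46°
edge 1: e_1 = (-2.21, -0.66);  n_1 = (-0.2862, +0.9582)
edge 3: e_3 = (+2.16, -3.87);  n_3 = (-0.8732, -0.4874)
∠(n_1, n_3) = 102.54°
δ = |180° − 102.54°| = 77.46°
77.46° > 2α = 48.46°  →  invalid

δ = 77.46°, invalid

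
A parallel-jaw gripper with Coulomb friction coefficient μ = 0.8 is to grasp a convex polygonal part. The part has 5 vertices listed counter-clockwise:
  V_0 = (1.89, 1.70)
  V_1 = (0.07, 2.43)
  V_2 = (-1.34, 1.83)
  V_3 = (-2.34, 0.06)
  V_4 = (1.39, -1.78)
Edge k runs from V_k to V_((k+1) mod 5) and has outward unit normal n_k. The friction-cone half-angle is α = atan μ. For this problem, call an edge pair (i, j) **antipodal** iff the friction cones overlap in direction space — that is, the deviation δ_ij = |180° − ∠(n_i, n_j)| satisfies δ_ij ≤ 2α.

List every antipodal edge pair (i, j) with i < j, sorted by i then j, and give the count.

α = atan 0.8 = 38.66°;  2α = 77.32°
n_0 = (+0.3723, +0.9281)
n_1 = (-0.3916, +0.9202)
n_2 = (-0.8707, +0.4919)
n_3 = (-0.4424, -0.8968)
n_4 = (+0.9898, -0.1422)
  (0,1): δ = 135.09°  ·
  (0,2): δ = 97.61°  ·
  (0,3): δ = 4.40°  ✓
  (0,4): δ = 103.68°  ·
  (1,2): δ = 142.52°  ·
  (1,3): δ = 49.31°  ✓
  (1,4): δ = 58.77°  ✓
  (2,3): δ = 86.79°  ·
  (2,4): δ = 21.29°  ✓
  (3,4): δ = 71.92°  ✓
antipodal pairs: 5

count = 5; pairs: (0,3), (1,3), (1,4), (2,4), (3,4)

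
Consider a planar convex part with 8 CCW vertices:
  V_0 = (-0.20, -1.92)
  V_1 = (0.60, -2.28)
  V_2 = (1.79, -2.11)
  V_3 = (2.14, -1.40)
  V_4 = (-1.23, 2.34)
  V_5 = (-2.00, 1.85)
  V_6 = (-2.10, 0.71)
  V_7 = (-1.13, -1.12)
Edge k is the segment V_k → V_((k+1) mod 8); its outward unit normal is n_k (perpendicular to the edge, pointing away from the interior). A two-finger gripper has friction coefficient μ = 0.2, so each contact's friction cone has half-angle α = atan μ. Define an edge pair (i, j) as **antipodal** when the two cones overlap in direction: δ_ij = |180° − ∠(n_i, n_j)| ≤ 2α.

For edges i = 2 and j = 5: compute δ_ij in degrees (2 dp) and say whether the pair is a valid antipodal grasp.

δ = 21.23°, valid

α = atan 0.2 = 11.31°;  2α = 22.62°
edge 2: e_2 = (+0.35, +0.71);  n_2 = (+0.8969, -0.4422)
edge 5: e_5 = (-0.10, -1.14);  n_5 = (-0.9962, +0.0874)
∠(n_2, n_5) = 158.77°
δ = |180° − 158.77°| = 21.23°
21.23° ≤ 2α = 22.62°  →  valid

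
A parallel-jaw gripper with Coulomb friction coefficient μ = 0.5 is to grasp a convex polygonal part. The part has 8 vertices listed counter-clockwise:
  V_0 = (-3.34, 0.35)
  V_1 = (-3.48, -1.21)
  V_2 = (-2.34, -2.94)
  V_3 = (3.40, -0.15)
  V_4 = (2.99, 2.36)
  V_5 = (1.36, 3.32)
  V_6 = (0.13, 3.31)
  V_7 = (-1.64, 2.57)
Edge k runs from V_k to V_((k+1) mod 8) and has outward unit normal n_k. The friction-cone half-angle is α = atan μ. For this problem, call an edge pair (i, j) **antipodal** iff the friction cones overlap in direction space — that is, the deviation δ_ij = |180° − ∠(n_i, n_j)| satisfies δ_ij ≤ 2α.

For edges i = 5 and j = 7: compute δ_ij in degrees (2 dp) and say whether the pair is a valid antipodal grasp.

α = atan 0.5 = 26.57°;  2α = 53.13°
edge 5: e_5 = (-1.23, -0.01);  n_5 = (-0.0081, +1.0000)
edge 7: e_7 = (-1.70, -2.22);  n_7 = (-0.7940, +0.6080)
∠(n_5, n_7) = 52.09°
δ = |180° − 52.09°| = 127.91°
127.91° > 2α = 53.13°  →  invalid

δ = 127.91°, invalid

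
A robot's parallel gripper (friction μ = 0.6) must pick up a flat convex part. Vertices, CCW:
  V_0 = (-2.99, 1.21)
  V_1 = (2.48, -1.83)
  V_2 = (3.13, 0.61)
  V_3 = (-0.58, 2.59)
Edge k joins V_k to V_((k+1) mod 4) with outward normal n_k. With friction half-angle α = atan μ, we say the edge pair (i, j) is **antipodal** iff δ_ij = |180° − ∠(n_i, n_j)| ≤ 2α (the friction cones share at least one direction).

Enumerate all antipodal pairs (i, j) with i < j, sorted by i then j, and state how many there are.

α = atan 0.6 = 30.96°;  2α = 61.93°
n_0 = (-0.4858, -0.8741)
n_1 = (+0.9663, -0.2574)
n_2 = (+0.4708, +0.8822)
n_3 = (-0.4969, +0.8678)
  (0,1): δ = 75.85°  ·
  (0,2): δ = 0.97°  ✓
  (0,3): δ = 58.86°  ✓
  (1,2): δ = 103.17°  ·
  (1,3): δ = 45.29°  ✓
  (2,3): δ = 122.12°  ·
antipodal pairs: 3

count = 3; pairs: (0,2), (0,3), (1,3)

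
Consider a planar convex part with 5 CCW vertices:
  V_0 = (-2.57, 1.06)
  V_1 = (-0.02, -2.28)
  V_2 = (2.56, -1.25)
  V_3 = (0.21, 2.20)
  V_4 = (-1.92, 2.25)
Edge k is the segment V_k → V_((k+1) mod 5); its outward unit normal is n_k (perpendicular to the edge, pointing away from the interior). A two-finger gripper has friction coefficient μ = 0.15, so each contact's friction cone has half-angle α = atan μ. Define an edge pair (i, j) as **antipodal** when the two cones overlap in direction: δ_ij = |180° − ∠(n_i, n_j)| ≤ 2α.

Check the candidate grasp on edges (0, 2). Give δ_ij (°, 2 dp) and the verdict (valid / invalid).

δ = 3.10°, valid

α = atan 0.15 = 8.53°;  2α = 17.06°
edge 0: e_0 = (+2.55, -3.34);  n_0 = (-0.7948, -0.6068)
edge 2: e_2 = (-2.35, +3.45);  n_2 = (+0.8265, +0.5630)
∠(n_0, n_2) = 176.90°
δ = |180° − 176.90°| = 3.10°
3.10° ≤ 2α = 17.06°  →  valid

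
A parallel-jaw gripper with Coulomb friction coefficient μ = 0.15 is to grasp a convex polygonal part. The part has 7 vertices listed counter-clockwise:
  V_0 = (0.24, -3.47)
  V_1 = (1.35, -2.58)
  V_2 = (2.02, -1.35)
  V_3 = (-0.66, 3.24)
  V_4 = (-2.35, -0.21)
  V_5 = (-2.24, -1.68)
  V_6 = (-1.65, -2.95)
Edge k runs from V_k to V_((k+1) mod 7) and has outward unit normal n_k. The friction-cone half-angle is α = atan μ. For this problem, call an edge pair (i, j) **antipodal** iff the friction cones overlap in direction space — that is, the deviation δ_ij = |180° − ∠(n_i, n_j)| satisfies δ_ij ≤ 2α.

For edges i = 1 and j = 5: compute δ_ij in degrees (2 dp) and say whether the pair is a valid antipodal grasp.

δ = 53.50°, invalid

α = atan 0.15 = 8.53°;  2α = 17.06°
edge 1: e_1 = (+0.67, +1.23);  n_1 = (+0.8782, -0.4784)
edge 5: e_5 = (+0.59, -1.27);  n_5 = (-0.9069, -0.4213)
∠(n_1, n_5) = 126.50°
δ = |180° − 126.50°| = 53.50°
53.50° > 2α = 17.06°  →  invalid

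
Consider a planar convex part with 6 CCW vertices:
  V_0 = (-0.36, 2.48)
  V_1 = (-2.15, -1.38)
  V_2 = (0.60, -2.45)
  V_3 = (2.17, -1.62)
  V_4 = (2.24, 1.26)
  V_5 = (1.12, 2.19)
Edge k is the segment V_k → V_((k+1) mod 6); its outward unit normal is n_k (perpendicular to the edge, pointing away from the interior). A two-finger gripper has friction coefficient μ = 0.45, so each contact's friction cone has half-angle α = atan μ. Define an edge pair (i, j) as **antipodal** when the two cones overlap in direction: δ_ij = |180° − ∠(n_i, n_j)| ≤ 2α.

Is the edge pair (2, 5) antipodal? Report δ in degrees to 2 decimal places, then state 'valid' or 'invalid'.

δ = 38.95°, valid

α = atan 0.45 = 24.23°;  2α = 48.46°
edge 2: e_2 = (+1.57, +0.83);  n_2 = (+0.4674, -0.8841)
edge 5: e_5 = (-1.48, +0.29);  n_5 = (+0.1923, +0.9813)
∠(n_2, n_5) = 141.05°
δ = |180° − 141.05°| = 38.95°
38.95° ≤ 2α = 48.46°  →  valid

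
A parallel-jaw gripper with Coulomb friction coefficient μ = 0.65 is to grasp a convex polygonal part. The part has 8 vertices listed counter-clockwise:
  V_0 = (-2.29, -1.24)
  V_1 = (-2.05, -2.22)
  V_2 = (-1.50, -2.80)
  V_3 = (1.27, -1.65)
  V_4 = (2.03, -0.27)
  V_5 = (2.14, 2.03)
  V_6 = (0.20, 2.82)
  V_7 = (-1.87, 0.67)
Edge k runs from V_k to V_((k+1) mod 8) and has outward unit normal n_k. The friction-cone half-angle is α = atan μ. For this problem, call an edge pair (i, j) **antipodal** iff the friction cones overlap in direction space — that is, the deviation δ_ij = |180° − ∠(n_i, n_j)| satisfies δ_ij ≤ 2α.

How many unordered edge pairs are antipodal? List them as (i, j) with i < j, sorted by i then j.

count = 12; pairs: (0,3), (0,4), (0,5), (1,4), (1,5), (2,5), (2,6), (2,7), (3,6), (3,7), (4,6), (4,7)

α = atan 0.65 = 33.02°;  2α = 66.05°
n_0 = (-0.9713, -0.2379)
n_1 = (-0.7256, -0.6881)
n_2 = (+0.3834, -0.9236)
n_3 = (+0.8759, -0.4824)
n_4 = (+0.9989, -0.0478)
n_5 = (+0.3771, +0.9262)
n_6 = (-0.7204, +0.6936)
n_7 = (-0.9767, +0.2148)
  (0,1): δ = 150.28°  ·
  (0,2): δ = 81.21°  ·
  (0,3): δ = 42.60°  ✓
  (0,4): δ = 16.50°  ✓
  (0,5): δ = 54.08°  ✓
  (0,6): δ = 122.33°  ·
  (0,7): δ = 153.84°  ·
  (1,2): δ = 110.93°  ·
  (1,3): δ = 72.32°  ·
  (1,4): δ = 46.22°  ✓
  (1,5): δ = 24.36°  ✓
  (1,6): δ = 92.61°  ·
  (1,7): δ = 124.12°  ·
  (2,3): δ = 141.39°  ·
  (2,4): δ = 115.28°  ·
  (2,5): δ = 44.70°  ✓
  (2,6): δ = 23.54°  ✓
  (2,7): δ = 55.05°  ✓
  (3,4): δ = 153.90°  ·
  (3,5): δ = 83.31°  ·
  (3,6): δ = 15.07°  ✓
  (3,7): δ = 16.44°  ✓
  (4,5): δ = 109.42°  ·
  (4,6): δ = 41.18°  ✓
  (4,7): δ = 9.66°  ✓
  (5,6): δ = 111.76°  ·
  (5,7): δ = 80.24°  ·
  (6,7): δ = 148.49°  ·
antipodal pairs: 12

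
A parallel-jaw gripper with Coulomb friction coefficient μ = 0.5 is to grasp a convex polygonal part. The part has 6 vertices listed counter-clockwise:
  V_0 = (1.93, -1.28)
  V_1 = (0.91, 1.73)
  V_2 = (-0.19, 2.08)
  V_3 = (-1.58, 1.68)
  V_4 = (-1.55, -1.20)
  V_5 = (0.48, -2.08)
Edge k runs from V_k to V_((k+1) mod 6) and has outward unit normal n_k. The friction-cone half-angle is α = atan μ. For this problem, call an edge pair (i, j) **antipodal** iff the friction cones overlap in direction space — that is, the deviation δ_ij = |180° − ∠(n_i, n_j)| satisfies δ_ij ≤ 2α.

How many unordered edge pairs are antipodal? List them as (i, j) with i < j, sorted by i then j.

α = atan 0.5 = 26.57°;  2α = 53.13°
n_0 = (+0.9471, +0.3209)
n_1 = (+0.3032, +0.9529)
n_2 = (-0.2765, +0.9610)
n_3 = (-0.9999, -0.0104)
n_4 = (-0.3977, -0.9175)
n_5 = (+0.4831, -0.8756)
  (0,1): δ = 126.37°  ·
  (0,2): δ = 92.67°  ·
  (0,3): δ = 18.12°  ✓
  (0,4): δ = 47.84°  ✓
  (0,5): δ = 100.17°  ·
  (1,2): δ = 146.30°  ·
  (1,3): δ = 71.75°  ·
  (1,4): δ = 5.79°  ✓
  (1,5): δ = 46.54°  ✓
  (2,3): δ = 105.46°  ·
  (2,4): δ = 39.49°  ✓
  (2,5): δ = 12.83°  ✓
  (3,4): δ = 114.03°  ·
  (3,5): δ = 61.71°  ·
  (4,5): δ = 127.68°  ·
antipodal pairs: 6

count = 6; pairs: (0,3), (0,4), (1,4), (1,5), (2,4), (2,5)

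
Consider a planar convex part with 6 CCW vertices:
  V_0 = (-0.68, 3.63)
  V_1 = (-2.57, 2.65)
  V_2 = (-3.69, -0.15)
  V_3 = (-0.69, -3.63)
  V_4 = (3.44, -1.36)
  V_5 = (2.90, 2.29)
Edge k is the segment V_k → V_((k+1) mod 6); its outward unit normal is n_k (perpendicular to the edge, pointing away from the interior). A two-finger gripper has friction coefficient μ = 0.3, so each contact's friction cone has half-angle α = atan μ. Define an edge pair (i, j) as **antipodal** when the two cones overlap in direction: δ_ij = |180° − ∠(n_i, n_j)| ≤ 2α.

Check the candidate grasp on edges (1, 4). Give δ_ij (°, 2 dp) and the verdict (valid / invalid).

α = atan 0.3 = 16.70°;  2α = 33.40°
edge 1: e_1 = (-1.12, -2.80);  n_1 = (-0.9285, +0.3714)
edge 4: e_4 = (-0.54, +3.65);  n_4 = (+0.9892, +0.1464)
∠(n_1, n_4) = 149.78°
δ = |180° − 149.78°| = 30.22°
30.22° ≤ 2α = 33.40°  →  valid

δ = 30.22°, valid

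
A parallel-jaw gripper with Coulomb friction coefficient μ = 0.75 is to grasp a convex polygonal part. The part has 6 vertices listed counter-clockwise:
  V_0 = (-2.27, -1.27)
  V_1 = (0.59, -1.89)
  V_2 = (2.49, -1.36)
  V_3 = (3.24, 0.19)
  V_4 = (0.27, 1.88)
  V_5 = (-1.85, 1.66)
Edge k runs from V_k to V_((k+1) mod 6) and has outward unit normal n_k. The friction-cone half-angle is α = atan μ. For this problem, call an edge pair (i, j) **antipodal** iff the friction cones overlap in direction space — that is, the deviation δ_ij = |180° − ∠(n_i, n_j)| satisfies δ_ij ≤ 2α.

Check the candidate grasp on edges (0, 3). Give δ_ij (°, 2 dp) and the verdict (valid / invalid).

α = atan 0.75 = 36.87°;  2α = 73.74°
edge 0: e_0 = (+2.86, -0.62);  n_0 = (-0.2119, -0.9773)
edge 3: e_3 = (-2.97, +1.69);  n_3 = (+0.4946, +0.8691)
∠(n_0, n_3) = 162.59°
δ = |180° − 162.59°| = 17.41°
17.41° ≤ 2α = 73.74°  →  valid

δ = 17.41°, valid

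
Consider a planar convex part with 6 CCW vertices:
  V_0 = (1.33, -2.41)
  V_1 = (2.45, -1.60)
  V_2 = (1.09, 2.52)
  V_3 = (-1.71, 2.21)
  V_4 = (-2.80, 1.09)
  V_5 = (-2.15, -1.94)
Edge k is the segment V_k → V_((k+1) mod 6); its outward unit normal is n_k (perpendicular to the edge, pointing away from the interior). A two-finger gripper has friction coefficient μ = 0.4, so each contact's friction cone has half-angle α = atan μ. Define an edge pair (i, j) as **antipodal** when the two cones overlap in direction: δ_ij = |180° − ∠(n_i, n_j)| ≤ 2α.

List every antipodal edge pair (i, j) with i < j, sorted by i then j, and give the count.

count = 4; pairs: (0,2), (0,3), (1,4), (2,5)

α = atan 0.4 = 21.80°;  2α = 43.60°
n_0 = (+0.5860, -0.8103)
n_1 = (+0.9496, +0.3135)
n_2 = (-0.1100, +0.9939)
n_3 = (-0.7166, +0.6974)
n_4 = (-0.9778, -0.2097)
n_5 = (-0.1338, -0.9910)
  (0,1): δ = 107.61°  ·
  (0,2): δ = 29.56°  ✓
  (0,3): δ = 9.90°  ✓
  (0,4): δ = 66.23°  ·
  (0,5): δ = 136.43°  ·
  (1,2): δ = 101.95°  ·
  (1,3): δ = 62.49°  ·
  (1,4): δ = 6.16°  ✓
  (1,5): δ = 64.04°  ·
  (2,3): δ = 140.54°  ·
  (2,4): δ = 84.21°  ·
  (2,5): δ = 14.01°  ✓
  (3,4): δ = 123.67°  ·
  (3,5): δ = 53.47°  ·
  (4,5): δ = 109.80°  ·
antipodal pairs: 4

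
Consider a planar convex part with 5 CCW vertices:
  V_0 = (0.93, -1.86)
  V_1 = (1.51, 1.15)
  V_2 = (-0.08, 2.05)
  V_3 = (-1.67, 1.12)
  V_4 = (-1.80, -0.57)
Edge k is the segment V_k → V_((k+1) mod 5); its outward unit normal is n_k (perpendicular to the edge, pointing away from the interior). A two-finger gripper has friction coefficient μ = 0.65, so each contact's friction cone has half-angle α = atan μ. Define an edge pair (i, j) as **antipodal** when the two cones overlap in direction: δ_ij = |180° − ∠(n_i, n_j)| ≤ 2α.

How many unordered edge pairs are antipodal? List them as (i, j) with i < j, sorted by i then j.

count = 5; pairs: (0,2), (0,3), (1,3), (1,4), (2,4)

α = atan 0.65 = 33.02°;  2α = 66.05°
n_0 = (+0.9819, -0.1892)
n_1 = (+0.4926, +0.8703)
n_2 = (-0.5049, +0.8632)
n_3 = (-0.9971, +0.0767)
n_4 = (-0.4272, -0.9041)
  (0,1): δ = 108.60°  ·
  (0,2): δ = 48.77°  ✓
  (0,3): δ = 6.51°  ✓
  (0,4): δ = 75.61°  ·
  (1,2): δ = 120.16°  ·
  (1,3): δ = 64.89°  ✓
  (1,4): δ = 4.22°  ✓
  (2,3): δ = 124.72°  ·
  (2,4): δ = 55.62°  ✓
  (3,4): δ = 110.89°  ·
antipodal pairs: 5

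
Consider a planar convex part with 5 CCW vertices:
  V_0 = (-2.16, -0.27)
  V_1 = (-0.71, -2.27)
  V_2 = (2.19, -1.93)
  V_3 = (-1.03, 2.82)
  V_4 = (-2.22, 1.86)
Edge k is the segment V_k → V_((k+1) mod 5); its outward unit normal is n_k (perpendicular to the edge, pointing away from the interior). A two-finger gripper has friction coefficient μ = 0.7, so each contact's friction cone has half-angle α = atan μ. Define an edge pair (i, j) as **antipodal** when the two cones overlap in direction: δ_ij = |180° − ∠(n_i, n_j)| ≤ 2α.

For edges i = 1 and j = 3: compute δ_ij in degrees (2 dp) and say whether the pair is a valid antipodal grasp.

δ = 32.21°, valid

α = atan 0.7 = 34.99°;  2α = 69.98°
edge 1: e_1 = (+2.90, +0.34);  n_1 = (+0.1164, -0.9932)
edge 3: e_3 = (-1.19, -0.96);  n_3 = (-0.6279, +0.7783)
∠(n_1, n_3) = 147.79°
δ = |180° − 147.79°| = 32.21°
32.21° ≤ 2α = 69.98°  →  valid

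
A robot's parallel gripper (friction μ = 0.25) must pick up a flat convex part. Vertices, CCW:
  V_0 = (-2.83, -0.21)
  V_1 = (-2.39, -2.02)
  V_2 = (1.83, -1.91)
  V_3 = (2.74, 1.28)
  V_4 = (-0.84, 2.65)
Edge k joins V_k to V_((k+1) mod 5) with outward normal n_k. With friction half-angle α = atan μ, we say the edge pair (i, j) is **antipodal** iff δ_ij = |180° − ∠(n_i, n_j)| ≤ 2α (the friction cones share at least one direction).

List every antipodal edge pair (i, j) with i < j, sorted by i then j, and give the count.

α = atan 0.25 = 14.04°;  2α = 28.07°
n_0 = (-0.9717, -0.2362)
n_1 = (+0.0261, -0.9997)
n_2 = (+0.9616, -0.2743)
n_3 = (+0.3574, +0.9339)
n_4 = (-0.8208, +0.5711)
  (0,1): δ = 102.17°  ·
  (0,2): δ = 29.58°  ·
  (0,3): δ = 55.40°  ·
  (0,4): δ = 131.51°  ·
  (1,2): δ = 107.41°  ·
  (1,3): δ = 22.43°  ✓
  (1,4): δ = 53.68°  ·
  (2,3): δ = 95.02°  ·
  (2,4): δ = 18.91°  ✓
  (3,4): δ = 103.89°  ·
antipodal pairs: 2

count = 2; pairs: (1,3), (2,4)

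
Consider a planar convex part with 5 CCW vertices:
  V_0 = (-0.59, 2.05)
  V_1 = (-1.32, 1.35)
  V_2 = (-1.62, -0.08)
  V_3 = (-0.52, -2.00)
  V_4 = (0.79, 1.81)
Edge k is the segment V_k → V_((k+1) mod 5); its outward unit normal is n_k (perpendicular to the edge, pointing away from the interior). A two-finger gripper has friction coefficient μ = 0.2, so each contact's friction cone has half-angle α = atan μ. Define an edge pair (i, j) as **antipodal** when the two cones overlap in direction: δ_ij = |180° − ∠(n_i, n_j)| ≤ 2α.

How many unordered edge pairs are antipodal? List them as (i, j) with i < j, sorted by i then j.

α = atan 0.2 = 11.31°;  2α = 22.62°
n_0 = (-0.6921, +0.7218)
n_1 = (-0.9787, +0.2053)
n_2 = (-0.8677, -0.4971)
n_3 = (+0.9457, -0.3251)
n_4 = (+0.1713, +0.9852)
  (0,1): δ = 145.65°  ·
  (0,2): δ = 103.99°  ·
  (0,3): δ = 27.23°  ·
  (0,4): δ = 126.34°  ·
  (1,2): δ = 138.34°  ·
  (1,3): δ = 7.13°  ✓
  (1,4): δ = 91.98°  ·
  (2,3): δ = 48.78°  ·
  (2,4): δ = 50.33°  ·
  (3,4): δ = 80.89°  ·
antipodal pairs: 1

count = 1; pairs: (1,3)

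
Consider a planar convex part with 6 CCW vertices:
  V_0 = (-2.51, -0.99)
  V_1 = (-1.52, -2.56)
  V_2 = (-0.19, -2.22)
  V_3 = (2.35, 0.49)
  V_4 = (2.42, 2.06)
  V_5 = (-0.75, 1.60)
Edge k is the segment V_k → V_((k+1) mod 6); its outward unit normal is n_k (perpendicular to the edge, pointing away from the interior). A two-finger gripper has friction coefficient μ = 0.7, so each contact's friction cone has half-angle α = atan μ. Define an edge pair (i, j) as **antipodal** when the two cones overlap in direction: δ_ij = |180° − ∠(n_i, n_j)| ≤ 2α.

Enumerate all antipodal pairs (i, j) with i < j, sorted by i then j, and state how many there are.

count = 7; pairs: (0,3), (0,4), (1,4), (1,5), (2,4), (2,5), (3,5)

α = atan 0.7 = 34.99°;  2α = 69.98°
n_0 = (-0.8459, -0.5334)
n_1 = (+0.2477, -0.9688)
n_2 = (+0.7296, -0.6839)
n_3 = (+0.9990, -0.0445)
n_4 = (-0.1436, +0.9896)
n_5 = (-0.8271, +0.5620)
  (0,1): δ = 107.89°  ·
  (0,2): δ = 75.38°  ·
  (0,3): δ = 34.79°  ✓
  (0,4): δ = 66.02°  ✓
  (0,5): δ = 113.57°  ·
  (1,2): δ = 147.49°  ·
  (1,3): δ = 106.89°  ·
  (1,4): δ = 6.08°  ✓
  (1,5): δ = 41.46°  ✓
  (2,3): δ = 139.41°  ·
  (2,4): δ = 38.60°  ✓
  (2,5): δ = 8.95°  ✓
  (3,4): δ = 79.19°  ·
  (3,5): δ = 31.64°  ✓
  (4,5): δ = 132.45°  ·
antipodal pairs: 7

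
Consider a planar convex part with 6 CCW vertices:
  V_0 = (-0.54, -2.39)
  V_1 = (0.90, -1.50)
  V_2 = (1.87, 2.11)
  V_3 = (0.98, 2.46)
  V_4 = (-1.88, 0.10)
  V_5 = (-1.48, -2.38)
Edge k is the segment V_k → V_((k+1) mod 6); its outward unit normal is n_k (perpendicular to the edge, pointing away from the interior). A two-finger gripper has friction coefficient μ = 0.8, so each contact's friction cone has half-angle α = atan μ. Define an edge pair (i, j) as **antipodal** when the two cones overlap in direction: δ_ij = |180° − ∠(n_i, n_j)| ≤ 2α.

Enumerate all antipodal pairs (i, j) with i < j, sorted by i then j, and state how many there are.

α = atan 0.8 = 38.66°;  2α = 77.32°
n_0 = (+0.5257, -0.8506)
n_1 = (+0.9657, -0.2595)
n_2 = (+0.3660, +0.9306)
n_3 = (-0.6365, +0.7713)
n_4 = (-0.9872, -0.1592)
n_5 = (-0.0106, -0.9999)
  (0,1): δ = 136.76°  ·
  (0,2): δ = 53.19°  ✓
  (0,3): δ = 7.81°  ✓
  (0,4): δ = 67.44°  ✓
  (0,5): δ = 147.67°  ·
  (1,2): δ = 96.43°  ·
  (1,3): δ = 35.43°  ✓
  (1,4): δ = 24.20°  ✓
  (1,5): δ = 104.43°  ·
  (2,3): δ = 119.00°  ·
  (2,4): δ = 59.37°  ✓
  (2,5): δ = 20.86°  ✓
  (3,4): δ = 120.37°  ·
  (3,5): δ = 40.14°  ✓
  (4,5): δ = 99.77°  ·
antipodal pairs: 8

count = 8; pairs: (0,2), (0,3), (0,4), (1,3), (1,4), (2,4), (2,5), (3,5)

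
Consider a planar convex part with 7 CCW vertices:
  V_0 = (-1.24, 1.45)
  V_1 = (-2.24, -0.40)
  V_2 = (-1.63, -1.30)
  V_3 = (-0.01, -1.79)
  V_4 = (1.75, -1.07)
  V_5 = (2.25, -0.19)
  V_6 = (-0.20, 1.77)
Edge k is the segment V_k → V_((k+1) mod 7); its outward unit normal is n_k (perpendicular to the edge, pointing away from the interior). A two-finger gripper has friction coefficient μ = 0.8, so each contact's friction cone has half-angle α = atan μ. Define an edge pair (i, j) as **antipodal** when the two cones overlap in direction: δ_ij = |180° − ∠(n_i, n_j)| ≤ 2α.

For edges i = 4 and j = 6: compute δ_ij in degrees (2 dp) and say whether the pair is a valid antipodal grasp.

δ = 43.29°, valid

α = atan 0.8 = 38.66°;  2α = 77.32°
edge 4: e_4 = (+0.50, +0.88);  n_4 = (+0.8695, -0.4940)
edge 6: e_6 = (-1.04, -0.32);  n_6 = (-0.2941, +0.9558)
∠(n_4, n_6) = 136.71°
δ = |180° − 136.71°| = 43.29°
43.29° ≤ 2α = 77.32°  →  valid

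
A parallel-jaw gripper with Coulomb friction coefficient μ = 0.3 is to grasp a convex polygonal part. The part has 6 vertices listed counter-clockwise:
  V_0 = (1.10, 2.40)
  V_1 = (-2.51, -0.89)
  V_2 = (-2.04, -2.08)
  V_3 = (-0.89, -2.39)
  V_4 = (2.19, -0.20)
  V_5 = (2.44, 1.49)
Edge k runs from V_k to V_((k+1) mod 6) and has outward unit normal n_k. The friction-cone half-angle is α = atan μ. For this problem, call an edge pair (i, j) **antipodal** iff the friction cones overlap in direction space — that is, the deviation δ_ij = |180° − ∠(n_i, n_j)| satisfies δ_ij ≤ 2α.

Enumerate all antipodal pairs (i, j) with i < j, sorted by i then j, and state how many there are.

α = atan 0.3 = 16.70°;  2α = 33.40°
n_0 = (-0.6736, +0.7391)
n_1 = (-0.9301, -0.3673)
n_2 = (-0.2603, -0.9655)
n_3 = (+0.5795, -0.8150)
n_4 = (+0.9892, -0.1463)
n_5 = (+0.5618, +0.8273)
  (0,1): δ = 110.79°  ·
  (0,2): δ = 57.43°  ·
  (0,3): δ = 6.93°  ✓
  (0,4): δ = 39.24°  ·
  (0,5): δ = 103.47°  ·
  (1,2): δ = 126.64°  ·
  (1,3): δ = 76.14°  ·
  (1,4): δ = 29.97°  ✓
  (1,5): δ = 34.27°  ·
  (2,3): δ = 129.50°  ·
  (2,4): δ = 83.33°  ·
  (2,5): δ = 19.09°  ✓
  (3,4): δ = 133.83°  ·
  (3,5): δ = 69.59°  ·
  (4,5): δ = 115.77°  ·
antipodal pairs: 3

count = 3; pairs: (0,3), (1,4), (2,5)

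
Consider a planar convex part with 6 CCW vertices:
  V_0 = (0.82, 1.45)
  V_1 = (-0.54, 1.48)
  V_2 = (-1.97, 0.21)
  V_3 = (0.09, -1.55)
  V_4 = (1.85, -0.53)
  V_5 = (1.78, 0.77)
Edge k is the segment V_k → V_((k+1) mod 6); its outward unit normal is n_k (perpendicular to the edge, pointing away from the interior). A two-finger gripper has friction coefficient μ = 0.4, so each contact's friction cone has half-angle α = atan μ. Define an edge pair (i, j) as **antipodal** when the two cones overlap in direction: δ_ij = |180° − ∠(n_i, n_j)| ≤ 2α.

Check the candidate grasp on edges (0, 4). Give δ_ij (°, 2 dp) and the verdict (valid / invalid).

δ = 94.35°, invalid

α = atan 0.4 = 21.80°;  2α = 43.60°
edge 0: e_0 = (-1.36, +0.03);  n_0 = (+0.0221, +0.9998)
edge 4: e_4 = (-0.07, +1.30);  n_4 = (+0.9986, +0.0538)
∠(n_0, n_4) = 85.65°
δ = |180° − 85.65°| = 94.35°
94.35° > 2α = 43.60°  →  invalid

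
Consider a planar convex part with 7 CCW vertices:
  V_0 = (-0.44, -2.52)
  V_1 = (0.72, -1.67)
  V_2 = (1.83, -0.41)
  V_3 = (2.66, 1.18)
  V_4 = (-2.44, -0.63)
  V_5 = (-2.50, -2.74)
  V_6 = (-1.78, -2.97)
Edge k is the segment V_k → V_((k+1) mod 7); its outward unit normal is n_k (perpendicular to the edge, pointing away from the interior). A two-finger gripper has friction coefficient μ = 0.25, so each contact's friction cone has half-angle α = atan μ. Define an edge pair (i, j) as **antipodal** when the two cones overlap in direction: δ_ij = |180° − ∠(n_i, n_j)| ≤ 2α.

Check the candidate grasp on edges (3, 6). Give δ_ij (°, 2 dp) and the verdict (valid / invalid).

α = atan 0.25 = 14.04°;  2α = 28.07°
edge 3: e_3 = (-5.10, -1.81);  n_3 = (-0.3345, +0.9424)
edge 6: e_6 = (+1.34, +0.45);  n_6 = (+0.3183, -0.9480)
∠(n_3, n_6) = 179.02°
δ = |180° − 179.02°| = 0.98°
0.98° ≤ 2α = 28.07°  →  valid

δ = 0.98°, valid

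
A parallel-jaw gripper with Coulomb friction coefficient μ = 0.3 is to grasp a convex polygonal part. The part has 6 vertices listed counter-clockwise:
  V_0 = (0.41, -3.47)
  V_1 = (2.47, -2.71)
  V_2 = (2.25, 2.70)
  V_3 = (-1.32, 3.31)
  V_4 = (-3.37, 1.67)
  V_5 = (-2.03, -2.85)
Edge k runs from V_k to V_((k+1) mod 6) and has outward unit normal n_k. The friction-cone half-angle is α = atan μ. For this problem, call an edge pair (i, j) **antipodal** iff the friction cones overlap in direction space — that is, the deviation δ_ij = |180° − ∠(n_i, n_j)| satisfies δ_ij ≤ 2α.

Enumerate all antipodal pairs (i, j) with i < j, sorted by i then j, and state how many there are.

count = 4; pairs: (0,2), (0,3), (1,4), (2,5)

α = atan 0.3 = 16.70°;  2α = 33.40°
n_0 = (+0.3461, -0.9382)
n_1 = (+0.9992, +0.0406)
n_2 = (+0.1684, +0.9857)
n_3 = (-0.6247, +0.7809)
n_4 = (-0.9588, -0.2842)
n_5 = (-0.2463, -0.9692)
  (0,1): δ = 107.92°  ·
  (0,2): δ = 29.95°  ✓
  (0,3): δ = 18.41°  ✓
  (0,4): δ = 86.26°  ·
  (0,5): δ = 145.49°  ·
  (1,2): δ = 102.03°  ·
  (1,3): δ = 53.67°  ·
  (1,4): δ = 14.18°  ✓
  (1,5): δ = 73.41°  ·
  (2,3): δ = 131.64°  ·
  (2,4): δ = 63.79°  ·
  (2,5): δ = 4.56°  ✓
  (3,4): δ = 112.15°  ·
  (3,5): δ = 52.92°  ·
  (4,5): δ = 120.77°  ·
antipodal pairs: 4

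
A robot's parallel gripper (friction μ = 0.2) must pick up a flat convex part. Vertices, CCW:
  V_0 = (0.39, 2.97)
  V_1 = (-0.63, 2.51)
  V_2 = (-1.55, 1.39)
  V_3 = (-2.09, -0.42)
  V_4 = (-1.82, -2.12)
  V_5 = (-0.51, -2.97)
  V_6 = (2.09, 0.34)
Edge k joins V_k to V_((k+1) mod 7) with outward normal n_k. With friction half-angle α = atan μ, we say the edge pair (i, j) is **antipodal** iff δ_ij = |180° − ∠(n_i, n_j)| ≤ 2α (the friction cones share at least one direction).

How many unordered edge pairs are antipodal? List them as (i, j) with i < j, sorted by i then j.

α = atan 0.2 = 11.31°;  2α = 22.62°
n_0 = (-0.4111, +0.9116)
n_1 = (-0.7727, +0.6347)
n_2 = (-0.9583, +0.2859)
n_3 = (-0.9876, -0.1569)
n_4 = (-0.5443, -0.8389)
n_5 = (+0.7864, -0.6177)
n_6 = (+0.8398, +0.5429)
  (0,1): δ = 153.68°  ·
  (0,2): δ = 130.89°  ·
  (0,3): δ = 105.25°  ·
  (0,4): δ = 57.25°  ·
  (0,5): δ = 27.58°  ·
  (0,6): δ = 98.60°  ·
  (1,2): δ = 157.21°  ·
  (1,3): δ = 131.57°  ·
  (1,4): δ = 83.58°  ·
  (1,5): δ = 1.25°  ✓
  (1,6): δ = 72.28°  ·
  (2,3): δ = 154.36°  ·
  (2,4): δ = 106.37°  ·
  (2,5): δ = 21.54°  ✓
  (2,6): δ = 49.49°  ·
  (3,4): δ = 132.00°  ·
  (3,5): δ = 47.17°  ·
  (3,6): δ = 23.85°  ·
  (4,5): δ = 95.17°  ·
  (4,6): δ = 24.14°  ·
  (5,6): δ = 108.97°  ·
antipodal pairs: 2

count = 2; pairs: (1,5), (2,5)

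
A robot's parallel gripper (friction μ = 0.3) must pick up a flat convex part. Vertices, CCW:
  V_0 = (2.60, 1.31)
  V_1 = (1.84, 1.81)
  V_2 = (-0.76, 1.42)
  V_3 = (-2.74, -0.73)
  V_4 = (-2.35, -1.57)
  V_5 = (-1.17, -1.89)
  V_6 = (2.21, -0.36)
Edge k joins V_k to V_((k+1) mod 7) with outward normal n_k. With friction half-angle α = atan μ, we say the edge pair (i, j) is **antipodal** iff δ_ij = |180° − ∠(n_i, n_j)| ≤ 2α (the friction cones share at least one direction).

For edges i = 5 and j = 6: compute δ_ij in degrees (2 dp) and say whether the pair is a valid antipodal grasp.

α = atan 0.3 = 16.70°;  2α = 33.40°
edge 5: e_5 = (+3.38, +1.53);  n_5 = (+0.4124, -0.9110)
edge 6: e_6 = (+0.39, +1.67);  n_6 = (+0.9738, -0.2274)
∠(n_5, n_6) = 52.50°
δ = |180° − 52.50°| = 127.50°
127.50° > 2α = 33.40°  →  invalid

δ = 127.50°, invalid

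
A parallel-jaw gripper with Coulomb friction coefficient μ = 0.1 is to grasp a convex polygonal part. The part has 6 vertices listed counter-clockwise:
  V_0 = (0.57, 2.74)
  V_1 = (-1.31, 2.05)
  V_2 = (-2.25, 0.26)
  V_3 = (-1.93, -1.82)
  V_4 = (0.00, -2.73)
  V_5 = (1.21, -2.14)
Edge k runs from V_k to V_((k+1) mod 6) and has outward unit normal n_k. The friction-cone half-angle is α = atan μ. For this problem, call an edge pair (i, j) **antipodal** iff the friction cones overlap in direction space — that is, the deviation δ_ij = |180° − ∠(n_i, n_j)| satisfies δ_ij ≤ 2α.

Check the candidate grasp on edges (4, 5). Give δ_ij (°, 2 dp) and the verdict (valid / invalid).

α = atan 0.1 = 5.71°;  2α = 11.42°
edge 4: e_4 = (+1.21, +0.59);  n_4 = (+0.4383, -0.8988)
edge 5: e_5 = (-0.64, +4.88);  n_5 = (+0.9915, +0.1300)
∠(n_4, n_5) = 71.48°
δ = |180° − 71.48°| = 108.52°
108.52° > 2α = 11.42°  →  invalid

δ = 108.52°, invalid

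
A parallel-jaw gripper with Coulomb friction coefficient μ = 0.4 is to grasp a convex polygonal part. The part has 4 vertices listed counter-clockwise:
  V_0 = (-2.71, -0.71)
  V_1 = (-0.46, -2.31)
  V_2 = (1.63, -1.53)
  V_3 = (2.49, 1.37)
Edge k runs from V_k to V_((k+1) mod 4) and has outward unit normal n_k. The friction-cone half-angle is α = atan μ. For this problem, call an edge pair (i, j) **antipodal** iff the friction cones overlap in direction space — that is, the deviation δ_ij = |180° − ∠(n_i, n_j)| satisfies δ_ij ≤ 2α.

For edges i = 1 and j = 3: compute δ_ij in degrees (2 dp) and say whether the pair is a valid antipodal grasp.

δ = 1.34°, valid

α = atan 0.4 = 21.80°;  2α = 43.60°
edge 1: e_1 = (+2.09, +0.78);  n_1 = (+0.3496, -0.9369)
edge 3: e_3 = (-5.20, -2.08);  n_3 = (-0.3714, +0.9285)
∠(n_1, n_3) = 178.66°
δ = |180° − 178.66°| = 1.34°
1.34° ≤ 2α = 43.60°  →  valid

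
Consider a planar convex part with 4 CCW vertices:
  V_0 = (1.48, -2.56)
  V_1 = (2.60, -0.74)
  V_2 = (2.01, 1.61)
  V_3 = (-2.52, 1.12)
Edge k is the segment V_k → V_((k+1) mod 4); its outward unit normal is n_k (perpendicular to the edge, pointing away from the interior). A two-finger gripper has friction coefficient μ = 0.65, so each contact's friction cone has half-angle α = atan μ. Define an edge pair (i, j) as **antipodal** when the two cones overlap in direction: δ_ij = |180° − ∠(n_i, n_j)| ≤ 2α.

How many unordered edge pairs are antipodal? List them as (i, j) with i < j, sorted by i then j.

α = atan 0.65 = 33.02°;  2α = 66.05°
n_0 = (+0.8517, -0.5241)
n_1 = (+0.9699, +0.2435)
n_2 = (-0.1075, +0.9942)
n_3 = (-0.6771, -0.7359)
  (0,1): δ = 134.30°  ·
  (0,2): δ = 52.22°  ✓
  (0,3): δ = 78.99°  ·
  (1,2): δ = 97.92°  ·
  (1,3): δ = 33.29°  ✓
  (2,3): δ = 48.79°  ✓
antipodal pairs: 3

count = 3; pairs: (0,2), (1,3), (2,3)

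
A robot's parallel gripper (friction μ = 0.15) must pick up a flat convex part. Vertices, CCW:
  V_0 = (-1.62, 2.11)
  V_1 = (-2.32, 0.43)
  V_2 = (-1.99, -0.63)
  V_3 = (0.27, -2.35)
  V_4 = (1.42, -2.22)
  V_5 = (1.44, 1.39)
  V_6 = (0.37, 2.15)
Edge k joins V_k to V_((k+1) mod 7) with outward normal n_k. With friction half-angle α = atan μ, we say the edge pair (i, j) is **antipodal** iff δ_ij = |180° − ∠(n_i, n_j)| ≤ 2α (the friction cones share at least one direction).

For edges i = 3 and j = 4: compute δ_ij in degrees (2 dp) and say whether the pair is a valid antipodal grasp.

δ = 96.77°, invalid

α = atan 0.15 = 8.53°;  2α = 17.06°
edge 3: e_3 = (+1.15, +0.13);  n_3 = (+0.1123, -0.9937)
edge 4: e_4 = (+0.02, +3.61);  n_4 = (+1.0000, -0.0055)
∠(n_3, n_4) = 83.23°
δ = |180° − 83.23°| = 96.77°
96.77° > 2α = 17.06°  →  invalid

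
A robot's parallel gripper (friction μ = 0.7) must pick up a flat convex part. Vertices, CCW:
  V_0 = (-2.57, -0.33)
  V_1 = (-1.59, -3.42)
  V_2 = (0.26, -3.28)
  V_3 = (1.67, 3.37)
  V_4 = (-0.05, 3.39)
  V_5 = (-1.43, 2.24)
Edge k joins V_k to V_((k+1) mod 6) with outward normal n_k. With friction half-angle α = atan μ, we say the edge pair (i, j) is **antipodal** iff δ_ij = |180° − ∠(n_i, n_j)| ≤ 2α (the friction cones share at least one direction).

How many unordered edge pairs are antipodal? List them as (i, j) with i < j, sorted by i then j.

count = 6; pairs: (0,2), (1,3), (1,4), (1,5), (2,4), (2,5)

α = atan 0.7 = 34.99°;  2α = 69.98°
n_0 = (-0.9532, -0.3023)
n_1 = (+0.0755, -0.9971)
n_2 = (+0.9783, -0.2074)
n_3 = (+0.0116, +0.9999)
n_4 = (-0.6402, +0.7682)
n_5 = (-0.9141, +0.4055)
  (0,1): δ = 103.27°  ·
  (0,2): δ = 29.57°  ✓
  (0,3): δ = 71.74°  ·
  (0,4): δ = 112.21°  ·
  (0,5): δ = 138.48°  ·
  (1,2): δ = 106.30°  ·
  (1,3): δ = 4.99°  ✓
  (1,4): δ = 35.48°  ✓
  (1,5): δ = 61.75°  ✓
  (2,3): δ = 78.70°  ·
  (2,4): δ = 38.22°  ✓
  (2,5): δ = 11.95°  ✓
  (3,4): δ = 139.53°  ·
  (3,5): δ = 113.25°  ·
  (4,5): δ = 153.73°  ·
antipodal pairs: 6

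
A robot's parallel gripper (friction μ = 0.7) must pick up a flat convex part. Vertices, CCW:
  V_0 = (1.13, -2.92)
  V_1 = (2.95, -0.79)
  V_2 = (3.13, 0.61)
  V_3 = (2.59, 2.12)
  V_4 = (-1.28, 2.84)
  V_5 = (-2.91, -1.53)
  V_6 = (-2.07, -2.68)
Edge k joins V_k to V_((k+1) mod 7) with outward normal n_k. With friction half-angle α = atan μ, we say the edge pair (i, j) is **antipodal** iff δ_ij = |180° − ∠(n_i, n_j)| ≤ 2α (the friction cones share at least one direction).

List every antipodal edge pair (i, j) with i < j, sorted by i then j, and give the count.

count = 9; pairs: (0,3), (0,4), (1,4), (1,5), (2,4), (2,5), (2,6), (3,5), (3,6)

α = atan 0.7 = 34.99°;  2α = 69.98°
n_0 = (+0.7603, -0.6496)
n_1 = (+0.9918, -0.1275)
n_2 = (+0.9416, +0.3367)
n_3 = (+0.1829, +0.9831)
n_4 = (-0.9369, +0.3495)
n_5 = (-0.8075, -0.5898)
n_6 = (-0.0748, -0.9972)
  (0,1): δ = 146.81°  ·
  (0,2): δ = 119.81°  ·
  (0,3): δ = 60.03°  ✓
  (0,4): δ = 20.06°  ✓
  (0,5): δ = 76.66°  ·
  (0,6): δ = 126.22°  ·
  (1,2): δ = 153.00°  ·
  (1,3): δ = 93.21°  ·
  (1,4): δ = 13.13°  ✓
  (1,5): δ = 43.47°  ✓
  (1,6): δ = 93.04°  ·
  (2,3): δ = 120.22°  ·
  (2,4): δ = 40.13°  ✓
  (2,5): δ = 16.47°  ✓
  (2,6): δ = 66.03°  ✓
  (3,4): δ = 99.92°  ·
  (3,5): δ = 43.32°  ✓
  (3,6): δ = 6.25°  ✓
  (4,5): δ = 123.40°  ·
  (4,6): δ = 73.83°  ·
  (5,6): δ = 130.43°  ·
antipodal pairs: 9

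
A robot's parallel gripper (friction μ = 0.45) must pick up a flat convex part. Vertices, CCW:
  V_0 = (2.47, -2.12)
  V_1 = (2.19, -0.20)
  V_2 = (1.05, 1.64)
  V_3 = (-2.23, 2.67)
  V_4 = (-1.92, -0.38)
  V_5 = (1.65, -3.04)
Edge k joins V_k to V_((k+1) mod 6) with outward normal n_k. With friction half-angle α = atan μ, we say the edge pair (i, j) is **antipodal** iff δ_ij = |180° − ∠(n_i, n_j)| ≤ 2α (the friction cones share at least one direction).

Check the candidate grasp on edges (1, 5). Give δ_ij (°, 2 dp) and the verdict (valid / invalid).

δ = 106.51°, invalid

α = atan 0.45 = 24.23°;  2α = 48.46°
edge 1: e_1 = (-1.14, +1.84);  n_1 = (+0.8501, +0.5267)
edge 5: e_5 = (+0.82, +0.92);  n_5 = (+0.7465, -0.6654)
∠(n_1, n_5) = 73.49°
δ = |180° − 73.49°| = 106.51°
106.51° > 2α = 48.46°  →  invalid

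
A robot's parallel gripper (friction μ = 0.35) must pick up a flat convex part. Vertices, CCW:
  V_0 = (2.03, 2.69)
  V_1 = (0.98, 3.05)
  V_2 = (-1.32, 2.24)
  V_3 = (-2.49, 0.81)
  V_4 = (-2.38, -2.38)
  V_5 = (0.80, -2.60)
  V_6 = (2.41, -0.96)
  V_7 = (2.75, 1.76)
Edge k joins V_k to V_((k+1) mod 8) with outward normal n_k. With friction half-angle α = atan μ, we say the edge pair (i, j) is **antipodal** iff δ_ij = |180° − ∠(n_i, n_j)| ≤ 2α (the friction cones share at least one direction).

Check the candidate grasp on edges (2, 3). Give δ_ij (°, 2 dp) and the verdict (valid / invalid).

δ = 138.74°, invalid

α = atan 0.35 = 19.29°;  2α = 38.58°
edge 2: e_2 = (-1.17, -1.43);  n_2 = (-0.7740, +0.6332)
edge 3: e_3 = (+0.11, -3.19);  n_3 = (-0.9994, -0.0345)
∠(n_2, n_3) = 41.26°
δ = |180° − 41.26°| = 138.74°
138.74° > 2α = 38.58°  →  invalid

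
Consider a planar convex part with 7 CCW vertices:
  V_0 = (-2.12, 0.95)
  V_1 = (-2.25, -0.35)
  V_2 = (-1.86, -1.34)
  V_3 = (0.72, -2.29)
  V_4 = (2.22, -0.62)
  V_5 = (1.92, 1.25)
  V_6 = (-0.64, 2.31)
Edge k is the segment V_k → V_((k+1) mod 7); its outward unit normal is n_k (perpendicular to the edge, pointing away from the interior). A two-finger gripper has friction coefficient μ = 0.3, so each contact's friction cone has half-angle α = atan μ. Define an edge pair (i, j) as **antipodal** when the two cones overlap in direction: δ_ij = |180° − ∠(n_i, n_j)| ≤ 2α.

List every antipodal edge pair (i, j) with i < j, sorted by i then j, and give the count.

count = 4; pairs: (0,4), (1,4), (2,5), (3,6)

α = atan 0.3 = 16.70°;  2α = 33.40°
n_0 = (-0.9950, +0.0995)
n_1 = (-0.9304, -0.3665)
n_2 = (-0.3455, -0.9384)
n_3 = (+0.7440, -0.6682)
n_4 = (+0.9874, +0.1584)
n_5 = (+0.3826, +0.9239)
n_6 = (-0.6766, +0.7363)
  (0,1): δ = 152.79°  ·
  (0,2): δ = 104.50°  ·
  (0,3): δ = 36.22°  ·
  (0,4): δ = 14.82°  ✓
  (0,5): δ = 73.22°  ·
  (0,6): δ = 138.29°  ·
  (1,2): δ = 131.72°  ·
  (1,3): δ = 63.43°  ·
  (1,4): δ = 12.39°  ✓
  (1,5): δ = 46.01°  ·
  (1,6): δ = 111.08°  ·
  (2,3): δ = 111.72°  ·
  (2,4): δ = 60.67°  ·
  (2,5): δ = 2.28°  ✓
  (2,6): δ = 62.80°  ·
  (3,4): δ = 128.96°  ·
  (3,5): δ = 70.56°  ·
  (3,6): δ = 5.49°  ✓
  (4,5): δ = 121.61°  ·
  (4,6): δ = 56.53°  ·
  (5,6): δ = 114.93°  ·
antipodal pairs: 4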